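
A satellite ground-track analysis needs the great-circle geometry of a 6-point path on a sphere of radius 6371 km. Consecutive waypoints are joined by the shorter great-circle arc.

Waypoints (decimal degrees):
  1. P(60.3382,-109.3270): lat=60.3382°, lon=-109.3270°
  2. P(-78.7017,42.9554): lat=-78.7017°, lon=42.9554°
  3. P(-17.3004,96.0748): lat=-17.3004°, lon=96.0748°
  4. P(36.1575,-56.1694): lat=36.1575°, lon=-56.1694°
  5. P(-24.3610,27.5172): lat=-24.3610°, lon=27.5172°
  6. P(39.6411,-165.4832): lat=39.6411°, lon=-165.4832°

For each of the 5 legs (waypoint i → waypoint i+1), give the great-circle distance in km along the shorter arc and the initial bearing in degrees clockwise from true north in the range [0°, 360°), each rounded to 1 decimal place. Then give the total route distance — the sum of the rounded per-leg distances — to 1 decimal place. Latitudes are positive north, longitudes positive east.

Leg 1: φ1=1.0531003, φ2=-1.3736038, Δφ=-2.4267040, Δλ=2.6578293 rad; a=sin²(Δφ/2)+cosφ1·cosφ2·sin²(Δλ/2)=0.9689756781; c=2·atan2(√a, √(1-a))=2.787470782; dist=6371·c=17758.976 ≈ 17759.0 km; running total=17759.0 km
Leg 1 bearing: y=sinΔλ·cosφ2=0.09112376, x=cosφ1·sinφ2-sinφ1·cosφ2·cosΔλ=-0.33457991; θ=atan2(y, x)=164.7649° ≈ 164.8°
Leg 2: φ1=-1.3736038, φ2=-0.3019489, Δφ=1.0716549, Δλ=0.9271084 rad; a=sin²(Δφ/2)+cosφ1·cosφ2·sin²(Δλ/2)=0.2980607588; c=2·atan2(√a, √(1-a))=1.155043782; dist=6371·c=7358.784 ≈ 7358.8 km; running total=25117.8 km
Leg 2 bearing: y=sinΔλ·cosφ2=0.76369996, x=cosφ1·sinφ2-sinφ1·cosφ2·cosΔλ=0.50363135; θ=atan2(y, x)=56.5967° ≈ 56.6°
Leg 3: φ1=-0.3019489, φ2=0.6310674, Δφ=0.9330164, Δλ=-2.6571626 rad; a=sin²(Δφ/2)+cosφ1·cosφ2·sin²(Δλ/2)=0.9288158278; c=2·atan2(√a, √(1-a))=2.601442857; dist=6371·c=16573.792 ≈ 16573.8 km; running total=41691.6 km
Leg 3 bearing: y=sinΔλ·cosφ2=-0.37600865, x=cosφ1·sinφ2-sinφ1·cosφ2·cosΔλ=0.35083535; θ=atan2(y, x)=-46.9836° <0 so +360° → 313.0164° ≈ 313.0°
Leg 4: φ1=0.6310674, φ2=-0.4251797, Δφ=-1.0562471, Δλ=1.4606067 rad; a=sin²(Δφ/2)+cosφ1·cosφ2·sin²(Δλ/2)=0.5812434474; c=2·atan2(√a, √(1-a))=1.734006849; dist=6371·c=11047.358 ≈ 11047.4 km; running total=52739.0 km
Leg 4 bearing: y=sinΔλ·cosφ2=0.90543988, x=cosφ1·sinφ2-sinφ1·cosφ2·cosΔλ=-0.39214363; θ=atan2(y, x)=113.4173° ≈ 113.4°
Leg 5: φ1=-0.4251797, φ2=0.6918677, Δφ=1.1170474, Δλ=-3.3684924 rad; a=sin²(Δφ/2)+cosφ1·cosφ2·sin²(Δλ/2)=0.9733343357; c=2·atan2(√a, √(1-a))=2.813530993; dist=6371·c=17925.006 ≈ 17925.0 km; running total=70664.0 km
Leg 5 bearing: y=sinΔλ·cosφ2=0.17323010, x=cosφ1·sinφ2-sinφ1·cosφ2·cosΔλ=0.27167951; θ=atan2(y, x)=32.5227° ≈ 32.5°

Leg 1: dist=17759.0 km, bearing=164.8°
Leg 2: dist=7358.8 km, bearing=56.6°
Leg 3: dist=16573.8 km, bearing=313.0°
Leg 4: dist=11047.4 km, bearing=113.4°
Leg 5: dist=17925.0 km, bearing=32.5°
Total: 70664.0 km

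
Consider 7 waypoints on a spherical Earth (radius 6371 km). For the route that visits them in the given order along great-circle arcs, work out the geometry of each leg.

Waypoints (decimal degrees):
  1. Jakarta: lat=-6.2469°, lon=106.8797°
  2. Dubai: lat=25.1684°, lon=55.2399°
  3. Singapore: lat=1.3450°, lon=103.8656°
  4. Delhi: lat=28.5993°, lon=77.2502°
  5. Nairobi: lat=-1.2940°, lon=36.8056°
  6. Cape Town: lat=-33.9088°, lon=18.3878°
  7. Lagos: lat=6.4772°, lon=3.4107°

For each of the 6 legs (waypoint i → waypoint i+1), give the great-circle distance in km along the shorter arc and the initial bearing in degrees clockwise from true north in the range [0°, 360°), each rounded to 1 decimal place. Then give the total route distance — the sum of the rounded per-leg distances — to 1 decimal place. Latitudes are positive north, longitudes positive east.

Leg 1: φ1=-0.1090290, φ2=0.4392714, Δφ=0.5483004, Δλ=-0.9012845 rad; a=sin²(Δφ/2)+cosφ1·cosφ2·sin²(Δλ/2)=0.2439634759; c=2·atan2(√a, √(1-a))=1.033199778; dist=6371·c=6582.516 ≈ 6582.5 km; running total=6582.5 km
Leg 1 bearing: y=sinΔλ·cosφ2=-0.70968131, x=cosφ1·sinφ2-sinφ1·cosφ2·cosΔλ=0.48387358; θ=atan2(y, x)=-55.7131° <0 so +360° → 304.2869° ≈ 304.3°
Leg 2: φ1=0.4392714, φ2=0.0234747, Δφ=-0.4157968, Δλ=0.8486786 rad; a=sin²(Δφ/2)+cosφ1·cosφ2·sin²(Δλ/2)=0.1959794661; c=2·atan2(√a, √(1-a))=0.917205537; dist=6371·c=5843.516 ≈ 5843.5 km; running total=12426.0 km
Leg 2 bearing: y=sinΔλ·cosφ2=0.75020087, x=cosφ1·sinφ2-sinφ1·cosφ2·cosΔλ=-0.25977819; θ=atan2(y, x)=109.0999° ≈ 109.1°
Leg 3: φ1=0.0234747, φ2=0.4991519, Δφ=0.4756773, Δλ=-0.4645264 rad; a=sin²(Δφ/2)+cosφ1·cosφ2·sin²(Δλ/2)=0.1020143406; c=2·atan2(√a, √(1-a))=0.650185837; dist=6371·c=4142.334 ≈ 4142.3 km; running total=16568.3 km
Leg 3 bearing: y=sinΔλ·cosφ2=-0.39333847, x=cosφ1·sinφ2-sinφ1·cosφ2·cosΔλ=0.46012445; θ=atan2(y, x)=-40.5256° <0 so +360° → 319.4744° ≈ 319.5°
Leg 4: φ1=0.4991519, φ2=-0.0225846, Δφ=-0.5217365, Δλ=-0.7058914 rad; a=sin²(Δφ/2)+cosφ1·cosφ2·sin²(Δλ/2)=0.1714006574; c=2·atan2(√a, √(1-a))=0.853700281; dist=6371·c=5438.924 ≈ 5438.9 km; running total=22007.2 km
Leg 4 bearing: y=sinΔλ·cosφ2=-0.64854706, x=cosφ1·sinφ2-sinφ1·cosφ2·cosΔλ=-0.38402681; θ=atan2(y, x)=-120.6312° <0 so +360° → 239.3688° ≈ 239.4°
Leg 5: φ1=-0.0225846, φ2=-0.5918202, Δφ=-0.5692356, Δλ=-0.3214513 rad; a=sin²(Δφ/2)+cosφ1·cosφ2·sin²(Δλ/2)=0.1000932701; c=2·atan2(√a, √(1-a))=0.643811945; dist=6371·c=4101.726 ≈ 4101.7 km; running total=26108.9 km
Leg 5 bearing: y=sinΔλ·cosφ2=-0.26221017, x=cosφ1·sinφ2-sinφ1·cosφ2·cosΔλ=-0.53994838; θ=atan2(y, x)=-154.0978° <0 so +360° → 205.9022° ≈ 205.9°
Leg 6: φ1=-0.5918202, φ2=0.1130485, Δφ=0.7048687, Δλ=-0.2613997 rad; a=sin²(Δφ/2)+cosφ1·cosφ2·sin²(Δλ/2)=0.1331583314; c=2·atan2(√a, √(1-a))=0.747069396; dist=6371·c=4759.579 ≈ 4759.6 km; running total=30868.5 km
Leg 6 bearing: y=sinΔλ·cosφ2=-0.25678334, x=cosφ1·sinφ2-sinφ1·cosφ2·cosΔλ=0.62910339; θ=atan2(y, x)=-22.2040° <0 so +360° → 337.7960° ≈ 337.8°

Leg 1: dist=6582.5 km, bearing=304.3°
Leg 2: dist=5843.5 km, bearing=109.1°
Leg 3: dist=4142.3 km, bearing=319.5°
Leg 4: dist=5438.9 km, bearing=239.4°
Leg 5: dist=4101.7 km, bearing=205.9°
Leg 6: dist=4759.6 km, bearing=337.8°
Total: 30868.5 km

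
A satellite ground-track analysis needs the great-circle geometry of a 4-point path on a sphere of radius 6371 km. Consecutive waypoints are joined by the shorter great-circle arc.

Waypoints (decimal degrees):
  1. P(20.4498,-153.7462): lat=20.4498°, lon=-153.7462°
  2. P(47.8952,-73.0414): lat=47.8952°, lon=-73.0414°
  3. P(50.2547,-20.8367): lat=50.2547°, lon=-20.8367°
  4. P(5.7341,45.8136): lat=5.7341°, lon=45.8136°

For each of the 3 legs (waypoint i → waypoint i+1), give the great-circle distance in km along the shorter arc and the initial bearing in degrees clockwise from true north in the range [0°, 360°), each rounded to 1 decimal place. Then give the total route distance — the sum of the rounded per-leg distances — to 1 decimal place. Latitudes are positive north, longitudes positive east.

Leg 1: dist=7656.6 km, bearing=45.2°
Leg 2: dist=3733.2 km, bearing=66.0°
Leg 3: dist=7871.9 km, bearing=104.7°
Total: 19261.7 km

Leg 1: φ1=0.3569163, φ2=0.8359289, Δφ=0.4790126, Δλ=1.4085645 rad; a=sin²(Δφ/2)+cosφ1·cosφ2·sin²(Δλ/2)=0.3196551008; c=2·atan2(√a, √(1-a))=1.201788956; dist=6371·c=7656.597 ≈ 7656.6 km; running total=7656.6 km
Leg 1 bearing: y=sinΔλ·cosφ2=0.66168476, x=cosφ1·sinφ2-sinφ1·cosφ2·cosΔλ=0.65732500; θ=atan2(y, x)=45.1894° ≈ 45.2°
Leg 2: φ1=0.8359289, φ2=0.8771100, Δφ=0.0411810, Δλ=0.9111439 rad; a=sin²(Δφ/2)+cosφ1·cosφ2·sin²(Δλ/2)=0.0834100899; c=2·atan2(√a, √(1-a))=0.585963201; dist=6371·c=3733.172 ≈ 3733.2 km; running total=11389.8 km
Leg 2 bearing: y=sinΔλ·cosφ2=0.50523824, x=cosφ1·sinφ2-sinφ1·cosφ2·cosΔλ=0.22482372; θ=atan2(y, x)=66.0116° ≈ 66.0°
Leg 3: φ1=0.8771100, φ2=0.1000789, Δφ=-0.7770311, Δλ=1.1632672 rad; a=sin²(Δφ/2)+cosφ1·cosφ2·sin²(Δλ/2)=0.3355173570; c=2·atan2(√a, √(1-a))=1.235588659; dist=6371·c=7871.935 ≈ 7871.9 km; running total=19261.7 km
Leg 3 bearing: y=sinΔλ·cosφ2=0.91350900, x=cosφ1·sinφ2-sinφ1·cosφ2·cosΔλ=-0.23933898; θ=atan2(y, x)=104.6815° ≈ 104.7°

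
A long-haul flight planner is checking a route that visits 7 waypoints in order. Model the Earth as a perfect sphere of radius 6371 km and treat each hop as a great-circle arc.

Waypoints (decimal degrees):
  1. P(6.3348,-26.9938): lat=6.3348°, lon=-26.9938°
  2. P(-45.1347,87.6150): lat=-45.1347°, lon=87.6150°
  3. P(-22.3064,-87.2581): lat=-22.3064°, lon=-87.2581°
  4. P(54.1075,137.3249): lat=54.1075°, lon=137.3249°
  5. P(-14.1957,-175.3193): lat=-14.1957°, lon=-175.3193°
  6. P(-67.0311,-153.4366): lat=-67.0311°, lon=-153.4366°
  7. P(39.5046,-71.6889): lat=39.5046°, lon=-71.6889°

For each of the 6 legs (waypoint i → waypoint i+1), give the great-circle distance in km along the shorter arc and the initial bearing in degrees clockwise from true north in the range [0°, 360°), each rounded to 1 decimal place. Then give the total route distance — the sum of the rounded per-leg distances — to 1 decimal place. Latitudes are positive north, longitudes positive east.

Leg 1: φ1=0.1105631, φ2=-0.7877491, Δφ=-0.8983122, Δλ=2.0003009 rad; a=sin²(Δφ/2)+cosφ1·cosφ2·sin²(Δλ/2)=0.6850854700; c=2·atan2(√a, √(1-a))=1.949989352; dist=6371·c=12423.382 ≈ 12423.4 km; running total=12423.4 km
Leg 1 bearing: y=sinΔλ·cosφ2=0.64136864, x=cosφ1·sinφ2-sinφ1·cosφ2·cosΔλ=-0.67202660; θ=atan2(y, x)=136.3372° ≈ 136.3°
Leg 2: φ1=-0.7877491, φ2=-0.3893201, Δφ=0.3984290, Δλ=-3.0521114 rad; a=sin²(Δφ/2)+cosφ1·cosφ2·sin²(Δλ/2)=0.6905109295; c=2·atan2(√a, √(1-a))=1.961697603; dist=6371·c=12497.975 ≈ 12498.0 km; running total=24921.4 km
Leg 2 bearing: y=sinΔλ·cosφ2=-0.08267473, x=cosφ1·sinφ2-sinφ1·cosφ2·cosΔλ=-0.92086222; θ=atan2(y, x)=-174.8698° <0 so +360° → 185.1302° ≈ 185.1°
Leg 3: φ1=-0.3893201, φ2=0.9443540, Δφ=1.3336741, Δλ=3.9197128 rad; a=sin²(Δφ/2)+cosφ1·cosφ2·sin²(Δλ/2)=0.8469000428; c=2·atan2(√a, √(1-a))=2.337548728; dist=6371·c=14892.523 ≈ 14892.5 km; running total=39813.9 km
Leg 3 bearing: y=sinΔλ·cosφ2=-0.41152481, x=cosφ1·sinφ2-sinφ1·cosφ2·cosΔλ=0.59100657; θ=atan2(y, x)=-34.8499° <0 so +360° → 325.1501° ≈ 325.2°
Leg 4: φ1=0.9443540, φ2=-0.2477617, Δφ=-1.1921157, Δλ=-5.4566707 rad; a=sin²(Δφ/2)+cosφ1·cosφ2·sin²(Δλ/2)=0.4068172766; c=2·atan2(√a, √(1-a))=1.383334852; dist=6371·c=8813.226 ≈ 8813.2 km; running total=48627.1 km
Leg 4 bearing: y=sinΔλ·cosφ2=0.71311301, x=cosφ1·sinφ2-sinφ1·cosφ2·cosΔλ=-0.67582376; θ=atan2(y, x)=133.4621° ≈ 133.5°
Leg 5: φ1=-0.2477617, φ2=-1.1699134, Δφ=-0.9221517, Δλ=0.3819252 rad; a=sin²(Δφ/2)+cosφ1·cosφ2·sin²(Δλ/2)=0.2115755936; c=2·atan2(√a, √(1-a))=0.955930641; dist=6371·c=6090.234 ≈ 6090.2 km; running total=54717.3 km
Leg 5 bearing: y=sinΔλ·cosφ2=0.14544222, x=cosφ1·sinφ2-sinφ1·cosφ2·cosΔλ=-0.80379849; θ=atan2(y, x)=169.7437° ≈ 169.7°
Leg 6: φ1=-1.1699134, φ2=0.6894853, Δφ=1.8593987, Δλ=1.4267665 rad; a=sin²(Δφ/2)+cosφ1·cosφ2·sin²(Δλ/2)=0.7712442343; c=2·atan2(√a, √(1-a))=2.144192852; dist=6371·c=13660.653 ≈ 13660.7 km; running total=68378.0 km
Leg 6 bearing: y=sinΔλ·cosφ2=0.76358435, x=cosφ1·sinφ2-sinφ1·cosφ2·cosΔλ=0.35020736; θ=atan2(y, x)=65.3621° ≈ 65.4°

Leg 1: dist=12423.4 km, bearing=136.3°
Leg 2: dist=12498.0 km, bearing=185.1°
Leg 3: dist=14892.5 km, bearing=325.2°
Leg 4: dist=8813.2 km, bearing=133.5°
Leg 5: dist=6090.2 km, bearing=169.7°
Leg 6: dist=13660.7 km, bearing=65.4°
Total: 68378.0 km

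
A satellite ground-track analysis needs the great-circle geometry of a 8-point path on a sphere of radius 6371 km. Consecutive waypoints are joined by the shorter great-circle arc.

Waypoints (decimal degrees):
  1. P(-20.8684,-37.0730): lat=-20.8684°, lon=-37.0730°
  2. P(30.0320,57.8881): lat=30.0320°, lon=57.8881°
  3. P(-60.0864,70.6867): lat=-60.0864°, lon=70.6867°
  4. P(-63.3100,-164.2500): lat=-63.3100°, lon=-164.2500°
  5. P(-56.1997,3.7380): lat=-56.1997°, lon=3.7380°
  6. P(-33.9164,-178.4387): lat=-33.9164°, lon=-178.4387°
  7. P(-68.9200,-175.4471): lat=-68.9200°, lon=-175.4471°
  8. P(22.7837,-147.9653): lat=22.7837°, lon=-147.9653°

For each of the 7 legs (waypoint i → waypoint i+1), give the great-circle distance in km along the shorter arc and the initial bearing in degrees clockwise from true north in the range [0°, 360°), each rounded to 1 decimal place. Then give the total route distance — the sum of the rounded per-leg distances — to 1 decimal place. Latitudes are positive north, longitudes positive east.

Leg 1: φ1=-0.3642223, φ2=0.5241573, Δφ=0.8883796, Δλ=1.6573839 rad; a=sin²(Δφ/2)+cosφ1·cosφ2·sin²(Δλ/2)=0.6241207302; c=2·atan2(√a, √(1-a))=1.821660795; dist=6371·c=11605.801 ≈ 11605.8 km; running total=11605.8 km
Leg 1 bearing: y=sinΔλ·cosφ2=0.86250262, x=cosφ1·sinφ2-sinφ1·cosφ2·cosΔλ=0.44098232; θ=atan2(y, x)=62.9201° ≈ 62.9°
Leg 2: φ1=0.5241573, φ2=-1.0487055, Δφ=-1.5728628, Δλ=0.2233777 rad; a=sin²(Δφ/2)+cosφ1·cosφ2·sin²(Δλ/2)=0.5063965982; c=2·atan2(√a, √(1-a))=1.583589872; dist=6371·c=10089.051 ≈ 10089.1 km; running total=21694.9 km
Leg 2 bearing: y=sinΔλ·cosφ2=0.11047291, x=cosφ1·sinφ2-sinφ1·cosφ2·cosΔλ=-0.99379680; θ=atan2(y, x)=173.6569° ≈ 173.7°
Leg 3: φ1=-1.0487055, φ2=-1.1049679, Δφ=-0.0562624, Δλ=-4.1004189 rad; a=sin²(Δφ/2)+cosφ1·cosφ2·sin²(Δλ/2)=0.1771288663; c=2·atan2(√a, √(1-a))=0.868801323; dist=6371·c=5535.133 ≈ 5535.1 km; running total=27230.0 km
Leg 3 bearing: y=sinΔλ·cosφ2=0.36764799, x=cosφ1·sinφ2-sinφ1·cosφ2·cosΔλ=-0.66921736; θ=atan2(y, x)=151.2169° ≈ 151.2°
Leg 4: φ1=-1.1049679, φ2=-0.9808698, Δφ=0.1240981, Δλ=2.9319437 rad; a=sin²(Δφ/2)+cosφ1·cosφ2·sin²(Δλ/2)=0.2509789833; c=2·atan2(√a, √(1-a))=1.049456945; dist=6371·c=6686.090 ≈ 6686.1 km; running total=33916.1 km
Leg 4 bearing: y=sinΔλ·cosφ2=0.11577523, x=cosφ1·sinφ2-sinφ1·cosφ2·cosΔλ=-0.85938945; θ=atan2(y, x)=172.3274° ≈ 172.3°
Leg 5: φ1=-0.9808698, φ2=-0.5919529, Δφ=0.3889170, Δλ=-3.1795832 rad; a=sin²(Δφ/2)+cosφ1·cosφ2·sin²(Δλ/2)=0.4988202851; c=2·atan2(√a, √(1-a))=1.568436895; dist=6371·c=9992.511 ≈ 9992.5 km; running total=43908.6 km
Leg 5 bearing: y=sinΔλ·cosφ2=0.03151900, x=cosφ1·sinφ2-sinφ1·cosφ2·cosΔλ=-0.99950037; θ=atan2(y, x)=178.1938° ≈ 178.2°
Leg 6: φ1=-0.5919529, φ2=-1.2028809, Δφ=-0.6109281, Δλ=0.0522133 rad; a=sin²(Δφ/2)+cosφ1·cosφ2·sin²(Δλ/2)=0.0906453788; c=2·atan2(√a, √(1-a))=0.611636815; dist=6371·c=3896.738 ≈ 3896.7 km; running total=47805.3 km
Leg 6 bearing: y=sinΔλ·cosφ2=0.01877107, x=cosφ1·sinφ2-sinφ1·cosφ2·cosΔλ=-0.57390141; θ=atan2(y, x)=178.1266° ≈ 178.1°
Leg 7: φ1=-1.2028809, φ2=0.3976506, Δφ=1.6005315, Δλ=0.4796479 rad; a=sin²(Δφ/2)+cosφ1·cosφ2·sin²(Δλ/2)=0.5335750949; c=2·atan2(√a, √(1-a))=1.637997084; dist=6371·c=10435.679 ≈ 10435.7 km; running total=58241.0 km
Leg 7 bearing: y=sinΔλ·cosφ2=0.42546012, x=cosφ1·sinφ2-sinφ1·cosφ2·cosΔλ=0.90248243; θ=atan2(y, x)=25.2407° ≈ 25.2°

Leg 1: dist=11605.8 km, bearing=62.9°
Leg 2: dist=10089.1 km, bearing=173.7°
Leg 3: dist=5535.1 km, bearing=151.2°
Leg 4: dist=6686.1 km, bearing=172.3°
Leg 5: dist=9992.5 km, bearing=178.2°
Leg 6: dist=3896.7 km, bearing=178.1°
Leg 7: dist=10435.7 km, bearing=25.2°
Total: 58241.0 km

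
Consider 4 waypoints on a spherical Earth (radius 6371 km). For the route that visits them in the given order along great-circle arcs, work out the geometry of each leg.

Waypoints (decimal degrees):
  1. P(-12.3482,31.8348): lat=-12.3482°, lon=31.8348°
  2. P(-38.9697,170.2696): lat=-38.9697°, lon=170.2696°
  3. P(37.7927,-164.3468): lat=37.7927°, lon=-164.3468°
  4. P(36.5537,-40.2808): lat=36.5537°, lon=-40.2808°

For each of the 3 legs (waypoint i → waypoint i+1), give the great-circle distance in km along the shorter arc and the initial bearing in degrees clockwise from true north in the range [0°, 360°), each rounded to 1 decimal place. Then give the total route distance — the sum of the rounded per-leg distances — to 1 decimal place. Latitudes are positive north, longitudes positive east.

Leg 1: φ1=-0.2155167, φ2=-0.6801496, Δφ=-0.4646328, Δλ=2.4161431 rad; a=sin²(Δφ/2)+cosφ1·cosφ2·sin²(Δλ/2)=0.7168797582; c=2·atan2(√a, √(1-a))=2.019457405; dist=6371·c=12865.963 ≈ 12866.0 km; running total=12866.0 km
Leg 1 bearing: y=sinΔλ·cosφ2=0.51583524, x=cosφ1·sinφ2-sinφ1·cosφ2·cosΔλ=-0.73876024; θ=atan2(y, x)=145.0755° ≈ 145.1°
Leg 2: φ1=-0.6801496, φ2=0.6596070, Δφ=1.3397566, Δλ=-5.8401579 rad; a=sin²(Δφ/2)+cosφ1·cosφ2·sin²(Δλ/2)=0.4151623164; c=2·atan2(√a, √(1-a))=1.400296076; dist=6371·c=8921.286 ≈ 8921.3 km; running total=21787.3 km
Leg 2 bearing: y=sinΔλ·cosφ2=0.33875440, x=cosφ1·sinφ2-sinφ1·cosφ2·cosΔλ=0.92544893; θ=atan2(y, x)=20.1048° ≈ 20.1°
Leg 3: φ1=0.6596070, φ2=0.6379824, Δφ=-0.0216246, Δλ=2.1653602 rad; a=sin²(Δφ/2)+cosφ1·cosφ2·sin²(Δλ/2)=0.4953026269; c=2·atan2(√a, √(1-a))=1.561401442; dist=6371·c=9947.689 ≈ 9947.7 km; running total=31735.0 km
Leg 3 bearing: y=sinΔλ·cosφ2=0.66544718, x=cosφ1·sinφ2-sinφ1·cosφ2·cosΔλ=0.74638582; θ=atan2(y, x)=41.7189° ≈ 41.7°

Leg 1: dist=12866.0 km, bearing=145.1°
Leg 2: dist=8921.3 km, bearing=20.1°
Leg 3: dist=9947.7 km, bearing=41.7°
Total: 31735.0 km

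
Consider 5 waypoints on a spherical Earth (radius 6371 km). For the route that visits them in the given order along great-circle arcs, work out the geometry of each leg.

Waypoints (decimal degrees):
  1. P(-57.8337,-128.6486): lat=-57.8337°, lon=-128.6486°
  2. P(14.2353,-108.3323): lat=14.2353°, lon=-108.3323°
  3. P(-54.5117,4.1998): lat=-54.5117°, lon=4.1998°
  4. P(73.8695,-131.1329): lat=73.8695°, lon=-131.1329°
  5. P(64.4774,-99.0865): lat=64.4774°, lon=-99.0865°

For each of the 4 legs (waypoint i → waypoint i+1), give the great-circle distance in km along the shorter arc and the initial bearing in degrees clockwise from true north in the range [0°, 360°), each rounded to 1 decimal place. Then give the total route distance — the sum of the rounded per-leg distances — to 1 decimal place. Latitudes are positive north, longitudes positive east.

Leg 1: φ1=-1.0093885, φ2=0.2484529, Δφ=1.2578413, Δλ=0.3545863 rad; a=sin²(Δφ/2)+cosφ1·cosφ2·sin²(Δλ/2)=0.3621153845; c=2·atan2(√a, √(1-a))=1.291406454; dist=6371·c=8227.551 ≈ 8227.6 km; running total=8227.6 km
Leg 1 bearing: y=sinΔλ·cosφ2=0.33654127, x=cosφ1·sinφ2-sinφ1·cosφ2·cosΔλ=0.90038398; θ=atan2(y, x)=20.4945° ≈ 20.5°
Leg 2: φ1=0.2484529, φ2=-0.9514086, Δφ=-1.1998615, Δλ=1.9640557 rad; a=sin²(Δφ/2)+cosφ1·cosφ2·sin²(Δλ/2)=0.7079276154; c=2·atan2(√a, √(1-a))=1.999679330; dist=6371·c=12739.957 ≈ 12740.0 km; running total=20967.6 km
Leg 2 bearing: y=sinΔλ·cosφ2=0.53622142, x=cosφ1·sinφ2-sinφ1·cosφ2·cosΔλ=-0.73452775; θ=atan2(y, x)=143.8697° ≈ 143.9°
Leg 3: φ1=-0.9514086, φ2=1.2892660, Δφ=2.2406746, Δλ=-2.3620012 rad; a=sin²(Δφ/2)+cosφ1·cosφ2·sin²(Δλ/2)=0.9484435692; c=2·atan2(√a, √(1-a))=2.683476277; dist=6371·c=17096.427 ≈ 17096.4 km; running total=38064.0 km
Leg 3 bearing: y=sinΔλ·cosφ2=-0.19530864, x=cosφ1·sinφ2-sinφ1·cosφ2·cosΔλ=0.39679717; θ=atan2(y, x)=-26.2070° <0 so +360° → 333.7930° ≈ 333.8°
Leg 4: φ1=1.2892660, φ2=1.1253429, Δφ=-0.1639231, Δλ=0.5593152 rad; a=sin²(Δφ/2)+cosφ1·cosφ2·sin²(Δλ/2)=0.0158231517; c=2·atan2(√a, √(1-a))=0.252248454; dist=6371·c=1607.075 ≈ 1607.1 km; running total=39671.1 km
Leg 4 bearing: y=sinΔλ·cosφ2=0.22862060, x=cosφ1·sinφ2-sinφ1·cosφ2·cosΔλ=-0.10011862; θ=atan2(y, x)=113.6498° ≈ 113.6°

Leg 1: dist=8227.6 km, bearing=20.5°
Leg 2: dist=12740.0 km, bearing=143.9°
Leg 3: dist=17096.4 km, bearing=333.8°
Leg 4: dist=1607.1 km, bearing=113.6°
Total: 39671.1 km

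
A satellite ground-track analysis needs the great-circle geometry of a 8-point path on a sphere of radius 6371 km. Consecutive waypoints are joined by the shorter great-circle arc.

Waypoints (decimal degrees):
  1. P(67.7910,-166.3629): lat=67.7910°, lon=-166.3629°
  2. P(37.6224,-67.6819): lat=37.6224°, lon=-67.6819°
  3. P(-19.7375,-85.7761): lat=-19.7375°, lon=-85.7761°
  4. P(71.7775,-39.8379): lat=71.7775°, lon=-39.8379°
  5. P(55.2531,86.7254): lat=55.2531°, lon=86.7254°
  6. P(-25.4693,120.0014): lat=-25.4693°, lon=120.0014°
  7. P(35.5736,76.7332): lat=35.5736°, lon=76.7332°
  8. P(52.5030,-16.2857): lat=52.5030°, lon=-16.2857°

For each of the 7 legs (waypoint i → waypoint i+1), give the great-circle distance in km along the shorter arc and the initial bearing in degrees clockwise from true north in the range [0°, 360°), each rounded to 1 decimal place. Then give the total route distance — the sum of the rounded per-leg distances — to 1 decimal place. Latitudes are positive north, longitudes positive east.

Leg 1: φ1=1.1831762, φ2=0.6566348, Δφ=-0.5265414, Δλ=1.7223084 rad; a=sin²(Δφ/2)+cosφ1·cosφ2·sin²(Δλ/2)=0.2400105107; c=2·atan2(√a, √(1-a))=1.023969986; dist=6371·c=6523.713 ≈ 6523.7 km; running total=6523.7 km
Leg 1 bearing: y=sinΔλ·cosφ2=0.78297730, x=cosφ1·sinφ2-sinφ1·cosφ2·cosΔλ=0.34142116; θ=atan2(y, x)=66.4402° ≈ 66.4°
Leg 2: φ1=0.6566348, φ2=-0.3444844, Δφ=-1.0011191, Δλ=-0.3158034 rad; a=sin²(Δφ/2)+cosφ1·cosφ2·sin²(Δλ/2)=0.2487538476; c=2·atan2(√a, √(1-a))=1.044317287; dist=6371·c=6653.345 ≈ 6653.3 km; running total=13177.0 km
Leg 2 bearing: y=sinΔλ·cosφ2=-0.29233353, x=cosφ1·sinφ2-sinφ1·cosφ2·cosΔλ=-0.81366000; θ=atan2(y, x)=-160.2375° <0 so +360° → 199.7625° ≈ 199.8°
Leg 3: φ1=-0.3444844, φ2=1.2527537, Δφ=1.5972381, Δλ=0.8017728 rad; a=sin²(Δφ/2)+cosφ1·cosφ2·sin²(Δλ/2)=0.5580417594; c=2·atan2(√a, √(1-a))=1.687142151; dist=6371·c=10748.783 ≈ 10748.8 km; running total=23925.8 km
Leg 3 bearing: y=sinΔλ·cosφ2=0.22470884, x=cosφ1·sinφ2-sinφ1·cosφ2·cosΔλ=0.96748672; θ=atan2(y, x)=13.0757° ≈ 13.1°
Leg 4: φ1=1.2527537, φ2=0.9643485, Δφ=-0.2884052, Δλ=2.2089463 rad; a=sin²(Δφ/2)+cosφ1·cosφ2·sin²(Δλ/2)=0.1628512901; c=2·atan2(√a, √(1-a))=0.830783451; dist=6371·c=5292.921 ≈ 5292.9 km; running total=29218.7 km
Leg 4 bearing: y=sinΔλ·cosφ2=0.45778524, x=cosφ1·sinφ2-sinφ1·cosφ2·cosΔλ=0.57944427; θ=atan2(y, x)=38.3102° ≈ 38.3°
Leg 5: φ1=0.9643485, φ2=-0.4445231, Δφ=-1.4088717, Δλ=0.5807758 rad; a=sin²(Δφ/2)+cosφ1·cosφ2·sin²(Δλ/2)=0.4615754973; c=2·atan2(√a, √(1-a))=1.493871478; dist=6371·c=9517.455 ≈ 9517.5 km; running total=38736.2 km
Leg 5 bearing: y=sinΔλ·cosφ2=0.49535037, x=cosφ1·sinφ2-sinφ1·cosφ2·cosΔλ=-0.86528738; θ=atan2(y, x)=150.2102° ≈ 150.2°
Leg 6: φ1=-0.4445231, φ2=0.6208764, Δφ=1.0653996, Δλ=-0.7551726 rad; a=sin²(Δφ/2)+cosφ1·cosφ2·sin²(Δλ/2)=0.3577342467; c=2·atan2(√a, √(1-a))=1.282278627; dist=6371·c=8169.397 ≈ 8169.4 km; running total=46905.6 km
Leg 6 bearing: y=sinΔλ·cosφ2=-0.55749469, x=cosφ1·sinφ2-sinφ1·cosφ2·cosΔλ=0.77989838; θ=atan2(y, x)=-35.5583° <0 so +360° → 324.4417° ≈ 324.4°
Leg 7: φ1=0.6208764, φ2=0.9163502, Δφ=0.2954738, Δλ=-1.6234861 rad; a=sin²(Δφ/2)+cosφ1·cosφ2·sin²(Δλ/2)=0.2822624428; c=2·atan2(√a, √(1-a))=1.120230330; dist=6371·c=7136.987 ≈ 7137.0 km; running total=54042.6 km
Leg 7 bearing: y=sinΔλ·cosφ2=-0.60787512, x=cosφ1·sinφ2-sinφ1·cosφ2·cosΔλ=0.66396481; θ=atan2(y, x)=-42.4748° <0 so +360° → 317.5252° ≈ 317.5°

Leg 1: dist=6523.7 km, bearing=66.4°
Leg 2: dist=6653.3 km, bearing=199.8°
Leg 3: dist=10748.8 km, bearing=13.1°
Leg 4: dist=5292.9 km, bearing=38.3°
Leg 5: dist=9517.5 km, bearing=150.2°
Leg 6: dist=8169.4 km, bearing=324.4°
Leg 7: dist=7137.0 km, bearing=317.5°
Total: 54042.6 km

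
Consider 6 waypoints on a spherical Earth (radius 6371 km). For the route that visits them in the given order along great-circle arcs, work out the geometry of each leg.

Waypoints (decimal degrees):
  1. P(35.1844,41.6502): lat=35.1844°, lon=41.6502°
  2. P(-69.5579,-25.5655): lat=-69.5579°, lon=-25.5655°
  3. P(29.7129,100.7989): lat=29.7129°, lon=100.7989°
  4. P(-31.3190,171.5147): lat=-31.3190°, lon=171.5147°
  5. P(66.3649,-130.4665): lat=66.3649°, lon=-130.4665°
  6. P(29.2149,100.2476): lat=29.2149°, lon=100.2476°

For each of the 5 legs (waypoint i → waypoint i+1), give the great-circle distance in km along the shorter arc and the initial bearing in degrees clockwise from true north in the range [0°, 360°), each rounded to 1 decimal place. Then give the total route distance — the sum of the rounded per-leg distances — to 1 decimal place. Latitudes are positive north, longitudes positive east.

Leg 1: φ1=0.6140836, φ2=-1.2140144, Δφ=-1.8280980, Δλ=-1.1731353 rad; a=sin²(Δφ/2)+cosφ1·cosφ2·sin²(Δλ/2)=0.7146893035; c=2·atan2(√a, √(1-a))=2.014600943; dist=6371·c=12835.023 ≈ 12835.0 km; running total=12835.0 km
Leg 1 bearing: y=sinΔλ·cosφ2=-0.32200760, x=cosφ1·sinφ2-sinφ1·cosφ2·cosΔλ=-0.84376840; θ=atan2(y, x)=-159.1116° <0 so +360° → 200.8884° ≈ 200.9°
Leg 2: φ1=-1.2140144, φ2=0.5185879, Δφ=1.7326023, Δλ=2.2054748 rad; a=sin²(Δφ/2)+cosφ1·cosφ2·sin²(Δλ/2)=0.8221482785; c=2·atan2(√a, √(1-a))=2.270899450; dist=6371·c=14467.900 ≈ 14467.9 km; running total=27302.9 km
Leg 2 bearing: y=sinΔλ·cosφ2=0.69938641, x=cosφ1·sinφ2-sinφ1·cosφ2·cosΔλ=-0.30941977; θ=atan2(y, x)=113.8654° ≈ 113.9°
Leg 3: φ1=0.5185879, φ2=-0.5466197, Δφ=-1.0652076, Δλ=1.2342235 rad; a=sin²(Δφ/2)+cosφ1·cosφ2·sin²(Δλ/2)=0.5063026612; c=2·atan2(√a, √(1-a))=1.583401983; dist=6371·c=10087.854 ≈ 10087.9 km; running total=37390.8 km
Leg 3 bearing: y=sinΔλ·cosφ2=0.80635425, x=cosφ1·sinφ2-sinφ1·cosφ2·cosΔλ=-0.59129851; θ=atan2(y, x)=126.2525° ≈ 126.3°
Leg 4: φ1=-0.5466197, φ2=1.1582860, Δφ=1.7049057, Δλ=-5.2705662 rad; a=sin²(Δφ/2)+cosφ1·cosφ2·sin²(Δλ/2)=0.6474010270; c=2·atan2(√a, √(1-a))=1.870044687; dist=6371·c=11914.055 ≈ 11914.1 km; running total=49304.9 km
Leg 4 bearing: y=sinΔλ·cosφ2=0.34006093, x=cosφ1·sinφ2-sinφ1·cosφ2·cosΔλ=0.89300073; θ=atan2(y, x)=20.8472° ≈ 20.8°
Leg 5: φ1=1.1582860, φ2=0.5098962, Δφ=-0.6483898, Δλ=4.0267207 rad; a=sin²(Δφ/2)+cosφ1·cosφ2·sin²(Δλ/2)=0.3872083422; c=2·atan2(√a, √(1-a))=1.343254583; dist=6371·c=8557.875 ≈ 8557.9 km; running total=57862.8 km
Leg 5 bearing: y=sinΔλ·cosφ2=-0.67554003, x=cosφ1·sinφ2-sinφ1·cosφ2·cosΔλ=0.70196712; θ=atan2(y, x)=-43.9009° <0 so +360° → 316.0991° ≈ 316.1°

Leg 1: dist=12835.0 km, bearing=200.9°
Leg 2: dist=14467.9 km, bearing=113.9°
Leg 3: dist=10087.9 km, bearing=126.3°
Leg 4: dist=11914.1 km, bearing=20.8°
Leg 5: dist=8557.9 km, bearing=316.1°
Total: 57862.8 km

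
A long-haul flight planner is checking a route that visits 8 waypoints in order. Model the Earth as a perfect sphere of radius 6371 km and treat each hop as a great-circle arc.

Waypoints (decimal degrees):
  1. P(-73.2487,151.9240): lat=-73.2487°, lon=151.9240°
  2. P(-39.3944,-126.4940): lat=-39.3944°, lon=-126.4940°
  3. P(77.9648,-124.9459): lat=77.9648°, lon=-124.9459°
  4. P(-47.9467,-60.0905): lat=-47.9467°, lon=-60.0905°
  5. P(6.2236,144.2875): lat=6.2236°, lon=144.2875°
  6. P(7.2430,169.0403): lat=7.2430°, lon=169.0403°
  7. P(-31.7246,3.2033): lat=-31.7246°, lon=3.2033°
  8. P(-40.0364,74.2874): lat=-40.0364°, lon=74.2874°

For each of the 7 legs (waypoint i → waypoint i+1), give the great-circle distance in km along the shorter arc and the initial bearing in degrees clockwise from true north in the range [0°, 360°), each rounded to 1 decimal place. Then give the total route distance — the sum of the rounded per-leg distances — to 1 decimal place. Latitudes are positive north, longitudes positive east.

Leg 1: φ1=-1.2784310, φ2=-0.6875620, Δφ=0.5908690, Δλ=-4.8593108 rad; a=sin²(Δφ/2)+cosφ1·cosφ2·sin²(Δλ/2)=0.1798349463; c=2·atan2(√a, √(1-a))=0.875868367; dist=6371·c=5580.157 ≈ 5580.2 km; running total=5580.2 km
Leg 1 bearing: y=sinΔλ·cosφ2=0.76446981, x=cosφ1·sinφ2-sinφ1·cosφ2·cosΔλ=-0.07458729; θ=atan2(y, x)=95.5726° ≈ 95.6°
Leg 2: φ1=-0.6875620, φ2=1.3607425, Δφ=2.0483044, Δλ=0.0270194 rad; a=sin²(Δφ/2)+cosφ1·cosφ2·sin²(Δλ/2)=0.7298131378; c=2·atan2(√a, √(1-a))=2.048370672; dist=6371·c=13050.170 ≈ 13050.2 km; running total=18630.4 km
Leg 2 bearing: y=sinΔλ·cosφ2=0.00563321, x=cosφ1·sinφ2-sinφ1·cosφ2·cosΔλ=0.88809456; θ=atan2(y, x)=0.3634° ≈ 0.4°
Leg 3: φ1=1.3607425, φ2=-0.8368278, Δφ=-2.1975702, Δλ=1.1319403 rad; a=sin²(Δφ/2)+cosφ1·cosφ2·sin²(Δλ/2)=0.8334281987; c=2·atan2(√a, √(1-a))=2.300778563; dist=6371·c=14658.260 ≈ 14658.3 km; running total=33288.7 km
Leg 3 bearing: y=sinΔλ·cosφ2=0.60634821, x=cosφ1·sinφ2-sinφ1·cosφ2·cosΔλ=-0.43317940; θ=atan2(y, x)=125.5423° ≈ 125.5°
Leg 4: φ1=-0.8368278, φ2=0.1086223, Δφ=0.9454501, Δλ=3.5670690 rad; a=sin²(Δφ/2)+cosφ1·cosφ2·sin²(Δλ/2)=0.8435010356; c=2·atan2(√a, √(1-a))=2.328151636; dist=6371·c=14832.654 ≈ 14832.7 km; running total=48121.4 km
Leg 4 bearing: y=sinΔλ·cosφ2=-0.41032211, x=cosφ1·sinφ2-sinφ1·cosφ2·cosΔλ=-0.59971987; θ=atan2(y, x)=-145.6205° <0 so +360° → 214.3795° ≈ 214.4°
Leg 5: φ1=0.1086223, φ2=0.1264142, Δφ=0.0177919, Δλ=0.4320179 rad; a=sin²(Δφ/2)+cosφ1·cosφ2·sin²(Δλ/2)=0.0453826215; c=2·atan2(√a, √(1-a))=0.429354244; dist=6371·c=2735.416 ≈ 2735.4 km; running total=50856.8 km
Leg 5 bearing: y=sinΔλ·cosφ2=0.41536301, x=cosφ1·sinφ2-sinφ1·cosφ2·cosΔλ=0.02767178; θ=atan2(y, x)=86.1885° ≈ 86.2°
Leg 6: φ1=0.1264142, φ2=-0.5536987, Δφ=-0.6801129, Δλ=-2.8944017 rad; a=sin²(Δφ/2)+cosφ1·cosφ2·sin²(Δλ/2)=0.9422229711; c=2·atan2(√a, √(1-a))=2.656101671; dist=6371·c=16922.024 ≈ 16922.0 km; running total=67778.8 km
Leg 6 bearing: y=sinΔλ·cosφ2=-0.20812234, x=cosφ1·sinφ2-sinφ1·cosφ2·cosΔλ=-0.41766071; θ=atan2(y, x)=-153.5127° <0 so +360° → 206.4873° ≈ 206.5°
Leg 7: φ1=-0.5536987, φ2=-0.6987670, Δφ=-0.1450683, Δλ=1.2406516 rad; a=sin²(Δφ/2)+cosφ1·cosφ2·sin²(Δλ/2)=0.2253120844; c=2·atan2(√a, √(1-a))=0.989179265; dist=6371·c=6302.061 ≈ 6302.1 km; running total=74080.9 km
Leg 7 bearing: y=sinΔλ·cosφ2=0.72428809, x=cosφ1·sinφ2-sinφ1·cosφ2·cosΔλ=-0.41664489; θ=atan2(y, x)=119.9096° ≈ 119.9°

Leg 1: dist=5580.2 km, bearing=95.6°
Leg 2: dist=13050.2 km, bearing=0.4°
Leg 3: dist=14658.3 km, bearing=125.5°
Leg 4: dist=14832.7 km, bearing=214.4°
Leg 5: dist=2735.4 km, bearing=86.2°
Leg 6: dist=16922.0 km, bearing=206.5°
Leg 7: dist=6302.1 km, bearing=119.9°
Total: 74080.9 km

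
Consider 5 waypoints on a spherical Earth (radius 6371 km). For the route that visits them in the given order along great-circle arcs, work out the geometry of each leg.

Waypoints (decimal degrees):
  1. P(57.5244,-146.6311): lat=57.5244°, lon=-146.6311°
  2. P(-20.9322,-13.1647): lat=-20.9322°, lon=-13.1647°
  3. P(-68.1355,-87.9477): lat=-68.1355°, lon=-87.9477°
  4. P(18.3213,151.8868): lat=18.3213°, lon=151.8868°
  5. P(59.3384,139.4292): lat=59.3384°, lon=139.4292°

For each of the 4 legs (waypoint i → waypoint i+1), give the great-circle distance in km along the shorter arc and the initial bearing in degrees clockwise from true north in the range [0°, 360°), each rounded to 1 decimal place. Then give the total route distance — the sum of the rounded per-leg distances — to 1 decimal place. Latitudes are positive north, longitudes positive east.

Leg 1: φ1=1.0039902, φ2=-0.3653358, Δφ=-1.3693260, Δλ=2.3294281 rad; a=sin²(Δφ/2)+cosφ1·cosφ2·sin²(Δλ/2)=0.8231968484; c=2·atan2(√a, √(1-a))=2.273644792; dist=6371·c=14485.391 ≈ 14485.4 km; running total=14485.4 km
Leg 1 bearing: y=sinΔλ·cosφ2=0.67787936, x=cosφ1·sinφ2-sinφ1·cosφ2·cosΔλ=0.35022101; θ=atan2(y, x)=62.6772° ≈ 62.7°
Leg 2: φ1=-0.3653358, φ2=-1.1891888, Δφ=-0.8238530, Δλ=-1.3052096 rad; a=sin²(Δφ/2)+cosφ1·cosφ2·sin²(Δλ/2)=0.2885689023; c=2·atan2(√a, √(1-a))=1.134194846; dist=6371·c=7225.955 ≈ 7226.0 km; running total=21711.4 km
Leg 2 bearing: y=sinΔλ·cosφ2=-0.35935554, x=cosφ1·sinφ2-sinφ1·cosφ2·cosΔλ=-0.83189612; θ=atan2(y, x)=-156.6370° <0 so +360° → 203.3630° ≈ 203.4°
Leg 3: φ1=-1.1891888, φ2=0.3197670, Δφ=1.5089558, Δλ=4.1859017 rad; a=sin²(Δφ/2)+cosφ1·cosφ2·sin²(Δλ/2)=0.7346923218; c=2·atan2(√a, √(1-a))=2.059390078; dist=6371·c=13120.374 ≈ 13120.4 km; running total=34831.8 km
Leg 3 bearing: y=sinΔλ·cosφ2=-0.82075096, x=cosφ1·sinφ2-sinφ1·cosφ2·cosΔλ=-0.32564692; θ=atan2(y, x)=-111.6415° <0 so +360° → 248.3585° ≈ 248.4°
Leg 4: φ1=0.3197670, φ2=1.0356505, Δφ=0.7158834, Δλ=-0.2174261 rad; a=sin²(Δφ/2)+cosφ1·cosφ2·sin²(Δλ/2)=0.1284421589; c=2·atan2(√a, √(1-a))=0.733081839; dist=6371·c=4670.464 ≈ 4670.5 km; running total=39502.3 km
Leg 4 bearing: y=sinΔλ·cosφ2=-0.11000849, x=cosφ1·sinφ2-sinφ1·cosφ2·cosΔλ=0.66005849; θ=atan2(y, x)=-9.4622° <0 so +360° → 350.5378° ≈ 350.5°

Leg 1: dist=14485.4 km, bearing=62.7°
Leg 2: dist=7226.0 km, bearing=203.4°
Leg 3: dist=13120.4 km, bearing=248.4°
Leg 4: dist=4670.5 km, bearing=350.5°
Total: 39502.3 km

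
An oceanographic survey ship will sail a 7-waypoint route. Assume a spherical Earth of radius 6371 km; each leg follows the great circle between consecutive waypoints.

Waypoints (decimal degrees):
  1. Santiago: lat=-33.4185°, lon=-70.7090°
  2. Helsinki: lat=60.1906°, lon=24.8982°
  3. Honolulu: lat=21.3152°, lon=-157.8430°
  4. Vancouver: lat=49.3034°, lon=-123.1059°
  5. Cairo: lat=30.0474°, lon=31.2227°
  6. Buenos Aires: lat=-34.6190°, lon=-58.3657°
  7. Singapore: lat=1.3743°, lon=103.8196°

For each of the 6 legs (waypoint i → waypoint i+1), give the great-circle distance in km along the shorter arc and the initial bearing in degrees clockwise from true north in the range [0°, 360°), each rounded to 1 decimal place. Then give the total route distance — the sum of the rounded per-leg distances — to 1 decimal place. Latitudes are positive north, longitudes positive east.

Leg 1: φ1=-0.5832629, φ2=1.0505241, Δφ=1.6337870, Δλ=1.6686604 rad; a=sin²(Δφ/2)+cosφ1·cosφ2·sin²(Δλ/2)=0.7592094647; c=2·atan2(√a, √(1-a))=2.115797308; dist=6371·c=13479.745 ≈ 13479.7 km; running total=13479.7 km
Leg 1 bearing: y=sinΔλ·cosφ2=0.49473768, x=cosφ1·sinφ2-sinφ1·cosφ2·cosΔλ=0.69747863; θ=atan2(y, x)=35.3490° ≈ 35.3°
Leg 2: φ1=1.0505241, φ2=0.3720204, Δφ=-0.6785037, Δλ=-3.1894356 rad; a=sin²(Δφ/2)+cosφ1·cosφ2·sin²(Δλ/2)=0.5735896877; c=2·atan2(√a, √(1-a))=1.718512311; dist=6371·c=10948.642 ≈ 10948.6 km; running total=24428.3 km
Leg 2 bearing: y=sinΔλ·cosφ2=0.04455326, x=cosφ1·sinφ2-sinφ1·cosφ2·cosΔλ=0.98810588; θ=atan2(y, x)=2.5817° ≈ 2.6°
Leg 3: φ1=0.3720204, φ2=0.8605067, Δφ=0.4884862, Δλ=0.6062768 rad; a=sin²(Δφ/2)+cosφ1·cosφ2·sin²(Δλ/2)=0.1126091447; c=2·atan2(√a, √(1-a))=0.684426575; dist=6371·c=4360.482 ≈ 4360.5 km; running total=28788.8 km
Leg 3 bearing: y=sinΔλ·cosφ2=0.37154770, x=cosφ1·sinφ2-sinφ1·cosφ2·cosΔλ=0.51153261; θ=atan2(y, x)=35.9925° ≈ 36.0°
Leg 4: φ1=0.8605067, φ2=0.5244261, Δφ=-0.3360806, Δλ=2.6935422 rad; a=sin²(Δφ/2)+cosφ1·cosφ2·sin²(Δλ/2)=0.5645414269; c=2·atan2(√a, √(1-a))=1.700240367; dist=6371·c=10832.231 ≈ 10832.2 km; running total=39621.0 km
Leg 4 bearing: y=sinΔλ·cosφ2=0.37499089, x=cosφ1·sinφ2-sinφ1·cosφ2·cosΔλ=0.91799752; θ=atan2(y, x)=22.2194° ≈ 22.2°
Leg 5: φ1=0.5244261, φ2=-0.6042155, Δφ=-1.1286416, Δλ=-1.5636126 rad; a=sin²(Δφ/2)+cosφ1·cosφ2·sin²(Δλ/2)=0.6396739635; c=2·atan2(√a, √(1-a))=1.853911260; dist=6371·c=11811.269 ≈ 11811.3 km; running total=51432.3 km
Leg 5 bearing: y=sinΔλ·cosφ2=-0.82292678, x=cosφ1·sinφ2-sinφ1·cosφ2·cosΔλ=-0.49472845; θ=atan2(y, x)=-121.0135° <0 so +360° → 238.9865° ≈ 239.0°
Leg 6: φ1=-0.6042155, φ2=0.0239861, Δφ=0.6282016, Δλ=2.8306675 rad; a=sin²(Δφ/2)+cosφ1·cosφ2·sin²(Δλ/2)=0.8984443151; c=2·atan2(√a, √(1-a))=2.492923710; dist=6371·c=15882.417 ≈ 15882.4 km; running total=67314.7 km
Leg 6 bearing: y=sinΔλ·cosφ2=0.30585157, x=cosφ1·sinφ2-sinφ1·cosφ2·cosΔλ=-0.52098304; θ=atan2(y, x)=149.5842° ≈ 149.6°

Leg 1: dist=13479.7 km, bearing=35.3°
Leg 2: dist=10948.6 km, bearing=2.6°
Leg 3: dist=4360.5 km, bearing=36.0°
Leg 4: dist=10832.2 km, bearing=22.2°
Leg 5: dist=11811.3 km, bearing=239.0°
Leg 6: dist=15882.4 km, bearing=149.6°
Total: 67314.7 km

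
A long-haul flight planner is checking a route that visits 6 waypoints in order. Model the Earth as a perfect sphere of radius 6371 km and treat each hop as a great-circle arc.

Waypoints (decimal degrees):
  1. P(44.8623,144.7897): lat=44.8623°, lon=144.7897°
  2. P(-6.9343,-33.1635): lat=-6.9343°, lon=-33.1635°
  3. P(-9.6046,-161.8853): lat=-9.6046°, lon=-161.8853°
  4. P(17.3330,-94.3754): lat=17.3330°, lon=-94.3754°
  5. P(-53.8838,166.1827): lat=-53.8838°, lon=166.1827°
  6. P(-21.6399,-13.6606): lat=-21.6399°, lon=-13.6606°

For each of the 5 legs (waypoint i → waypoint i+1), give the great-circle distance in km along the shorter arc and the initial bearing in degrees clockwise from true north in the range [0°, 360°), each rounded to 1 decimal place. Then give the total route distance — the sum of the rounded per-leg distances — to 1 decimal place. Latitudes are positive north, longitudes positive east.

Leg 1: φ1=0.7829948, φ2=-0.1210264, Δφ=-0.9040212, Δλ=-3.1058693 rad; a=sin²(Δφ/2)+cosφ1·cosφ2·sin²(Δλ/2)=0.8941674380; c=2·atan2(√a, √(1-a))=2.478894178; dist=6371·c=15793.035 ≈ 15793.0 km; running total=15793.0 km
Leg 1 bearing: y=sinΔλ·cosφ2=-0.03545455, x=cosφ1·sinφ2-sinφ1·cosφ2·cosΔλ=0.61422398; θ=atan2(y, x)=-3.3036° <0 so +360° → 356.6964° ≈ 356.7°
Leg 2: φ1=-0.1210264, φ2=-0.1676319, Δφ=-0.0466055, Δλ=-2.2466192 rad; a=sin²(Δφ/2)+cosφ1·cosφ2·sin²(Δλ/2)=0.7960579371; c=2·atan2(√a, √(1-a))=2.204478276; dist=6371·c=14044.731 ≈ 14044.7 km; running total=29837.7 km
Leg 2 bearing: y=sinΔλ·cosφ2=-0.76925622, x=cosφ1·sinφ2-sinφ1·cosφ2·cosΔλ=-0.24009093; θ=atan2(y, x)=-107.3336° <0 so +360° → 252.6664° ≈ 252.7°
Leg 3: φ1=-0.1676319, φ2=0.3025179, Δφ=0.4701498, Δλ=1.1782700 rad; a=sin²(Δφ/2)+cosφ1·cosφ2·sin²(Δλ/2)=0.3448367274; c=2·atan2(√a, √(1-a))=1.255259810; dist=6371·c=7997.260 ≈ 7997.3 km; running total=37835.0 km
Leg 3 bearing: y=sinΔλ·cosφ2=0.88198868, x=cosφ1·sinφ2-sinφ1·cosφ2·cosΔλ=0.35467365; θ=atan2(y, x)=68.0935° ≈ 68.1°
Leg 4: φ1=0.3025179, φ2=-0.9404497, Δφ=-1.2429676, Δλ=4.5475967 rad; a=sin²(Δφ/2)+cosφ1·cosφ2·sin²(Δλ/2)=0.6664866030; c=2·atan2(√a, √(1-a))=1.910251289; dist=6371·c=12170.211 ≈ 12170.2 km; running total=50005.2 km
Leg 4 bearing: y=sinΔλ·cosφ2=-0.58143953, x=cosφ1·sinφ2-sinφ1·cosφ2·cosΔλ=-0.74233208; θ=atan2(y, x)=-141.9298° <0 so +360° → 218.0702° ≈ 218.1°
Leg 5: φ1=-0.9404497, φ2=-0.3776875, Δφ=0.5627622, Δλ=-3.1388577 rad; a=sin²(Δφ/2)+cosφ1·cosφ2·sin²(Δλ/2)=0.6249887330; c=2·atan2(√a, √(1-a))=1.823453309; dist=6371·c=11617.221 ≈ 11617.2 km; running total=61622.4 km
Leg 5 bearing: y=sinΔλ·cosφ2=-0.00254217, x=cosφ1·sinφ2-sinφ1·cosφ2·cosΔλ=-0.96824832; θ=atan2(y, x)=-179.8496° <0 so +360° → 180.1504° ≈ 180.2°

Leg 1: dist=15793.0 km, bearing=356.7°
Leg 2: dist=14044.7 km, bearing=252.7°
Leg 3: dist=7997.3 km, bearing=68.1°
Leg 4: dist=12170.2 km, bearing=218.1°
Leg 5: dist=11617.2 km, bearing=180.2°
Total: 61622.4 km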